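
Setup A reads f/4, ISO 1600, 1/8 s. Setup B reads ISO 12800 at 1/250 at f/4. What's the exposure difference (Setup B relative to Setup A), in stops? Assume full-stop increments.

Aperture: unchanged.
Shutter speed: 1/8 → 1/15 → 1/30 → 1/60 → 1/125 → 1/250 — 5 stops faster (darker).
ISO: 1600 → 3200 → 6400 → 12800 — 3 stops higher (brighter).
Net: −5 +3 = −2 stops.

2 stops darker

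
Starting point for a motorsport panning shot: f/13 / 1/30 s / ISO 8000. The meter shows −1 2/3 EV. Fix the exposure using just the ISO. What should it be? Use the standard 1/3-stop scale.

ISO 25600

Underexposed by 1 2/3 stops → need 1 2/3 stops brighter.
ISO: 8000 → 10000 → 12800 → 16000 → 20000 → 25600.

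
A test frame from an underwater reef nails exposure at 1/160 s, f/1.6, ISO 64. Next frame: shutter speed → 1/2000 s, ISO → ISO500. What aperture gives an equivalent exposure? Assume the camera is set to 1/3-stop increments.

Shutter speed: 1/160 → 1/200 → 1/250 → 1/320 → 1/400 → 1/500 → 1/640 → 1/800 → 1/1000 → 1/1250 → 1/1600 → 1/2000 — 3 2/3 stops faster (darker).
ISO: 64 → 80 → 100 → 125 → 160 → 200 → 250 → 320 → 400 → 500 — 3 stops raised (brighter).
Net change so far: 2/3 stop darker. Offset with the aperture: f/1.6 → f/1.4 → f/1.2.

f/1.2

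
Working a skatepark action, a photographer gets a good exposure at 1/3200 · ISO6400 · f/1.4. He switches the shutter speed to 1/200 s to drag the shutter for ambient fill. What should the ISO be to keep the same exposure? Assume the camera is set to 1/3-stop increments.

Shutter speed: 1/3200 → 1/2500 → 1/2000 → 1/1600 → 1/1250 → 1/1000 → 1/800 → 1/640 → 1/500 → 1/400 → 1/320 → 1/250 → 1/200 — 4 stops longer (brighter).
Need 4 stops darker from the ISO: 6400 → 5000 → 4000 → 3200 → 2500 → 2000 → 1600 → 1250 → 1000 → 800 → 640 → 500 → 400.

ISO 400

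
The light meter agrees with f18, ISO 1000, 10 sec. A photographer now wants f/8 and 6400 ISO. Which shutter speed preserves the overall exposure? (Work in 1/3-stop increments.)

Aperture: f/18 → f/16 → f/14 → f/13 → f/11 → f/10 → f/9 → f/8 — 2 1/3 stops opened up (brighter).
ISO: 1000 → 1250 → 1600 → 2000 → 2500 → 3200 → 4000 → 5000 → 6400 — 2 2/3 stops raised (brighter).
Net change so far: 5 stops brighter. Offset with the shutter speed: 10 → 8 → 6 → 5 → 4 → 3.2 → 2.5 → 2 → 1.6 → 1.3 → 1 → 0.8 → 0.6 → 0.5 → 0.4 → 0.3.

0.3 s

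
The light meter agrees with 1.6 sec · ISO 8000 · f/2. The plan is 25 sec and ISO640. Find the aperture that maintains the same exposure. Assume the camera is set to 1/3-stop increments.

Shutter speed: 1.6 → 2 → 2.5 → 3.2 → 4 → 5 → 6 → 8 → 10 → 13 → 15 → 20 → 25 — 4 stops longer (brighter).
ISO: 8000 → 6400 → 5000 → 4000 → 3200 → 2500 → 2000 → 1600 → 1250 → 1000 → 800 → 640 — 3 2/3 stops dropped (darker).
Net change so far: 1/3 stop brighter. Offset with the aperture: f/2 → f/2.2.

f/2.2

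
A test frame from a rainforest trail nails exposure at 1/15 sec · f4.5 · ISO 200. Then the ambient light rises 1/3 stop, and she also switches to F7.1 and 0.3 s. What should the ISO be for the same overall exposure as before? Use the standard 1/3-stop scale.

ISO 80

Scene light: 1/3 stop brighter.
Aperture: f/4.5 → f/5 → f/5.6 → f/6.3 → f/7.1 — 1 1/3 stops smaller aperture (darker).
Shutter speed: 1/15 → 1/13 → 1/10 → 1/8 → 1/6 → 1/5 → 1/4 → 0.3 — 2 1/3 stops longer (brighter).
Net so far: 1 1/3 stops brighter. ISO: 200 → 160 → 125 → 100 → 80.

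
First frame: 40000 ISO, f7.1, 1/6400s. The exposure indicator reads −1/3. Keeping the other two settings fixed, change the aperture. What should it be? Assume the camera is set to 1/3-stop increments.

f/6.3

Underexposed by 1/3 stop → need 1/3 stop brighter.
Aperture: f/7.1 → f/6.3.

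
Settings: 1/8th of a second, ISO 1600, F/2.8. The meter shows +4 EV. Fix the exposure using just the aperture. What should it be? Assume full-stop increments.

f/11

Overexposed by 4 stops → need 4 stops darker.
Aperture: f/2.8 → f/4 → f/5.6 → f/8 → f/11.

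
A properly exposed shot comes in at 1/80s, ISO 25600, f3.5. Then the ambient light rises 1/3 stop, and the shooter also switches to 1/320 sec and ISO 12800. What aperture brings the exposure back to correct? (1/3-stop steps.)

f/1.4

Scene light: 1/3 stop brighter.
Shutter speed: 1/80 → 1/100 → 1/125 → 1/160 → 1/200 → 1/250 → 1/320 — 2 stops faster (darker).
ISO: 25600 → 20000 → 16000 → 12800 — 1 stop lower (darker).
Net so far: 2 2/3 stops darker. Aperture: f/3.5 → f/3.2 → f/2.8 → f/2.5 → f/2.2 → f/2 → f/1.8 → f/1.6 → f/1.4.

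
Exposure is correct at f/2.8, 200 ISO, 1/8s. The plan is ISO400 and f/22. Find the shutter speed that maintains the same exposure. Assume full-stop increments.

ISO: 200 → 400 — 1 stop raised (brighter).
Aperture: f/2.8 → f/4 → f/5.6 → f/8 → f/11 → f/16 → f/22 — 6 stops narrower (darker).
Net change so far: 5 stops darker. Offset with the shutter speed: 1/8 → 1/4 → 1/2 → 1 → 2 → 4.

4 s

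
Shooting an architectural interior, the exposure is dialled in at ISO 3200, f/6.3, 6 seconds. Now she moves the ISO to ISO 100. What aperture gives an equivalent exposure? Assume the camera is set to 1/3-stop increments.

f/1.1

ISO: 3200 → 2500 → 2000 → 1600 → 1250 → 1000 → 800 → 640 → 500 → 400 → 320 → 250 → 200 → 160 → 125 → 100 — 5 stops lower (darker).
Need 5 stops brighter from the aperture: f/6.3 → f/5.6 → f/5 → f/4.5 → f/4 → f/3.5 → f/3.2 → f/2.8 → f/2.5 → f/2.2 → f/2 → f/1.8 → f/1.6 → f/1.4 → f/1.2 → f/1.1.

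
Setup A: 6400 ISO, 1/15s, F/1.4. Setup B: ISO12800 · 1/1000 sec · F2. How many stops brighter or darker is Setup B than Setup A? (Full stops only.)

6 stops darker

Aperture: f/1.4 → f/2 — 1 stop smaller aperture (darker).
Shutter speed: 1/15 → 1/30 → 1/60 → 1/125 → 1/250 → 1/500 → 1/1000 — 6 stops shorter (darker).
ISO: 6400 → 12800 — 1 stop higher (brighter).
Net: −1 −6 +1 = −6 stops.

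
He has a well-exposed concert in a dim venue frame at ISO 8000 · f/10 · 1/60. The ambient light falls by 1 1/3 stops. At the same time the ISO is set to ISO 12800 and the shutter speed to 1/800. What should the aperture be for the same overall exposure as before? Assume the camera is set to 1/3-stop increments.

f/2.2

Scene light: 1 1/3 stops darker.
ISO: 8000 → 10000 → 12800 — 2/3 stop raised (brighter).
Shutter speed: 1/60 → 1/80 → 1/100 → 1/125 → 1/160 → 1/200 → 1/250 → 1/320 → 1/400 → 1/500 → 1/640 → 1/800 — 3 2/3 stops shorter (darker).
Net so far: 4 1/3 stops darker. Aperture: f/10 → f/9 → f/8 → f/7.1 → f/6.3 → f/5.6 → f/5 → f/4.5 → f/4 → f/3.5 → f/3.2 → f/2.8 → f/2.5 → f/2.2.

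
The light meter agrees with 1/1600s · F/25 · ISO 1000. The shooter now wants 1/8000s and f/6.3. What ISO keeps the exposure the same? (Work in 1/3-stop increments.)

ISO 320

Shutter speed: 1/1600 → 1/2000 → 1/2500 → 1/3200 → 1/4000 → 1/5000 → 1/6400 → 1/8000 — 2 1/3 stops faster (darker).
Aperture: f/25 → f/22 → f/20 → f/18 → f/16 → f/14 → f/13 → f/11 → f/10 → f/9 → f/8 → f/7.1 → f/6.3 — 4 stops larger aperture (brighter).
Net change so far: 1 2/3 stops brighter. Offset with the ISO: 1000 → 800 → 640 → 500 → 400 → 320.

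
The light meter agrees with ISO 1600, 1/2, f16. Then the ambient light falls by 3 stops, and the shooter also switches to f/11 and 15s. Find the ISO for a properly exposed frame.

ISO 200

Scene light: 3 stops darker.
Aperture: f/16 → f/11 — 1 stop larger aperture (brighter).
Shutter speed: 1/2 → 1 → 2 → 4 → 8 → 15 — 5 stops slower (brighter).
Net so far: 3 stops brighter. ISO: 1600 → 800 → 400 → 200.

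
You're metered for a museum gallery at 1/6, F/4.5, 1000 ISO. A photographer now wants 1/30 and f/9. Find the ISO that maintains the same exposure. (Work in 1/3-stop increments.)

Shutter speed: 1/6 → 1/8 → 1/10 → 1/13 → 1/15 → 1/20 → 1/25 → 1/30 — 2 1/3 stops faster (darker).
Aperture: f/4.5 → f/5 → f/5.6 → f/6.3 → f/7.1 → f/8 → f/9 — 2 stops narrower (darker).
Net change so far: 4 1/3 stops darker. Offset with the ISO: 1000 → 1250 → 1600 → 2000 → 2500 → 3200 → 4000 → 5000 → 6400 → 8000 → 10000 → 12800 → 16000 → 20000.

ISO 20000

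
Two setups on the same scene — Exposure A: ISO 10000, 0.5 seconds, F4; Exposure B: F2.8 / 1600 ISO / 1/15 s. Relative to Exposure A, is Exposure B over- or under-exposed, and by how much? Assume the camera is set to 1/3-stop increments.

Aperture: f/4 → f/3.5 → f/3.2 → f/2.8 — 1 stop opened up (brighter).
Shutter speed: 0.5 → 0.4 → 0.3 → 1/4 → 1/5 → 1/6 → 1/8 → 1/10 → 1/13 → 1/15 — 3 stops shorter (darker).
ISO: 10000 → 8000 → 6400 → 5000 → 4000 → 3200 → 2500 → 2000 → 1600 — 2 2/3 stops lower (darker).
Net: +1 −3 −2 2/3 = −4 2/3 stops.

4 2/3 stops darker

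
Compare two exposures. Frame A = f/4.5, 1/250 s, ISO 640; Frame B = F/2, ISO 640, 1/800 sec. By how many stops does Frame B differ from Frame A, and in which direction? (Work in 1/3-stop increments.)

Aperture: f/4.5 → f/4 → f/3.5 → f/3.2 → f/2.8 → f/2.5 → f/2.2 → f/2 — 2 1/3 stops larger aperture (brighter).
Shutter speed: 1/250 → 1/320 → 1/400 → 1/500 → 1/640 → 1/800 — 1 2/3 stops faster (darker).
ISO: unchanged.
Net: +2 1/3 −1 2/3 = +2/3 stops.

2/3 stop brighter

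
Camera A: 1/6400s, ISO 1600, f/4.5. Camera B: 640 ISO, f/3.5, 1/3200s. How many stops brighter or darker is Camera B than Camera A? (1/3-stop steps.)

1/3 stop brighter

Aperture: f/4.5 → f/4 → f/3.5 — 2/3 stop wider (brighter).
Shutter speed: 1/6400 → 1/5000 → 1/4000 → 1/3200 — 1 stop longer (brighter).
ISO: 1600 → 1250 → 1000 → 800 → 640 — 1 1/3 stops lower (darker).
Net: +2/3 +1 −1 1/3 = +1/3 stops.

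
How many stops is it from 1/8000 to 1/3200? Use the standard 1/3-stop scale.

1/8000 → 1/6400 → 1/5000 → 1/4000 → 1/3200 — count the steps: 4 third-stops = 1 1/3 stops.

1 1/3 stops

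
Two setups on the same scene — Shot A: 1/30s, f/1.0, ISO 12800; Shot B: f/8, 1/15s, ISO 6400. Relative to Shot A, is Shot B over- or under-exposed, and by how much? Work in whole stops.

6 stops darker

Aperture: f/1.0 → f/1.4 → f/2 → f/2.8 → f/4 → f/5.6 → f/8 — 6 stops narrower (darker).
Shutter speed: 1/30 → 1/15 — 1 stop slower (brighter).
ISO: 12800 → 6400 — 1 stop lower (darker).
Net: −6 +1 −1 = −6 stops.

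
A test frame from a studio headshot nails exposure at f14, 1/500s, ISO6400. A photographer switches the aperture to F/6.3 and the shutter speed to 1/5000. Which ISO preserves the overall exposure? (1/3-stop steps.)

ISO 12800

Aperture: f/14 → f/13 → f/11 → f/10 → f/9 → f/8 → f/7.1 → f/6.3 — 2 1/3 stops larger aperture (brighter).
Shutter speed: 1/500 → 1/640 → 1/800 → 1/1000 → 1/1250 → 1/1600 → 1/2000 → 1/2500 → 1/3200 → 1/4000 → 1/5000 — 3 1/3 stops faster (darker).
Net change so far: 1 stop darker. Offset with the ISO: 6400 → 8000 → 10000 → 12800.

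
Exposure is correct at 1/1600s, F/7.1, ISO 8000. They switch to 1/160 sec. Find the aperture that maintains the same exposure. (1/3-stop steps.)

Shutter speed: 1/1600 → 1/1250 → 1/1000 → 1/800 → 1/640 → 1/500 → 1/400 → 1/320 → 1/250 → 1/200 → 1/160 — 3 1/3 stops longer (brighter).
Need 3 1/3 stops darker from the aperture: f/7.1 → f/8 → f/9 → f/10 → f/11 → f/13 → f/14 → f/16 → f/18 → f/20 → f/22.

f/22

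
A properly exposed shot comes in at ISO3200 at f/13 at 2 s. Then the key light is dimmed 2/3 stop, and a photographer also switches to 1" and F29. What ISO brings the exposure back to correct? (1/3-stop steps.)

Scene light: 2/3 stop darker.
Shutter speed: 2 → 1.6 → 1.3 → 1 — 1 stop shorter (darker).
Aperture: f/13 → f/14 → f/16 → f/18 → f/20 → f/22 → f/25 → f/29 — 2 1/3 stops stopped down (darker).
Net so far: 4 stops darker. ISO: 3200 → 4000 → 5000 → 6400 → 8000 → 10000 → 12800 → 16000 → 20000 → 25600 → 32000 → 40000 → 51200.

ISO 51200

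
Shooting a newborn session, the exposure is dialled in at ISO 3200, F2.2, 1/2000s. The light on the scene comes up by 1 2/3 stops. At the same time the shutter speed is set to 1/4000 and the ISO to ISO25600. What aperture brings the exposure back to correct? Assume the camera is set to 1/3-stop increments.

Scene light: 1 2/3 stops brighter.
Shutter speed: 1/2000 → 1/2500 → 1/3200 → 1/4000 — 1 stop faster (darker).
ISO: 3200 → 4000 → 5000 → 6400 → 8000 → 10000 → 12800 → 16000 → 20000 → 25600 — 3 stops higher (brighter).
Net so far: 3 2/3 stops brighter. Aperture: f/2.2 → f/2.5 → f/2.8 → f/3.2 → f/3.5 → f/4 → f/4.5 → f/5 → f/5.6 → f/6.3 → f/7.1 → f/8.

f/8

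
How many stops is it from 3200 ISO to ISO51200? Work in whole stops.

3200 → 6400 → 12800 → 25600 → 51200 — count the steps: 4 stops.

4 stops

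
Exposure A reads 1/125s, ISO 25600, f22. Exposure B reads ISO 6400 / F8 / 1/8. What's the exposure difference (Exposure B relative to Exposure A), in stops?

5 stops brighter

Aperture: f/22 → f/16 → f/11 → f/8 — 3 stops larger aperture (brighter).
Shutter speed: 1/125 → 1/60 → 1/30 → 1/15 → 1/8 — 4 stops longer (brighter).
ISO: 25600 → 12800 → 6400 — 2 stops dropped (darker).
Net: +3 +4 −2 = +5 stops.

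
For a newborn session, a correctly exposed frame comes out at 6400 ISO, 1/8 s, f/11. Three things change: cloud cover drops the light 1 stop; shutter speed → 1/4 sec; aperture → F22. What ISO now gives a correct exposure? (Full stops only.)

ISO 25600

Scene light: 1 stop darker.
Shutter speed: 1/8 → 1/4 — 1 stop longer (brighter).
Aperture: f/11 → f/16 → f/22 — 2 stops stopped down (darker).
Net so far: 2 stops darker. ISO: 6400 → 12800 → 25600.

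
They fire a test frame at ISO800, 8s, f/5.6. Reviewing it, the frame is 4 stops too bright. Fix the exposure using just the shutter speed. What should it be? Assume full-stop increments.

1/2s

Overexposed by 4 stops → need 4 stops darker.
Shutter speed: 8 → 4 → 2 → 1 → 1/2.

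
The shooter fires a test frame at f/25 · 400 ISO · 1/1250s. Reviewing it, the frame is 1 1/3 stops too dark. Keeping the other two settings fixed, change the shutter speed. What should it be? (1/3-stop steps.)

Underexposed by 1 1/3 stops → need 1 1/3 stops brighter.
Shutter speed: 1/1250 → 1/1000 → 1/800 → 1/640 → 1/500.

1/500s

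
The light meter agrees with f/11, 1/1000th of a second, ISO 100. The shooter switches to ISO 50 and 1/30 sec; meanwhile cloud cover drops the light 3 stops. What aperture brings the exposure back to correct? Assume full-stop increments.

Scene light: 3 stops darker.
ISO: 100 → 50 — 1 stop lower (darker).
Shutter speed: 1/1000 → 1/500 → 1/250 → 1/125 → 1/60 → 1/30 — 5 stops longer (brighter).
Net so far: 1 stop brighter. Aperture: f/11 → f/16.

f/16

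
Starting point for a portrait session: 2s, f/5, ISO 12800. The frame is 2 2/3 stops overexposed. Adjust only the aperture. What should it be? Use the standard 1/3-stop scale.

f/13

Overexposed by 2 2/3 stops → need 2 2/3 stops darker.
Aperture: f/5 → f/5.6 → f/6.3 → f/7.1 → f/8 → f/9 → f/10 → f/11 → f/13.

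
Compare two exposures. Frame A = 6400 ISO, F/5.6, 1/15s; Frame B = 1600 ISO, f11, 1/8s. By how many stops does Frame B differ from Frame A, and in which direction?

Aperture: f/5.6 → f/8 → f/11 — 2 stops stopped down (darker).
Shutter speed: 1/15 → 1/8 — 1 stop longer (brighter).
ISO: 6400 → 3200 → 1600 — 2 stops dropped (darker).
Net: −2 +1 −2 = −3 stops.

3 stops darker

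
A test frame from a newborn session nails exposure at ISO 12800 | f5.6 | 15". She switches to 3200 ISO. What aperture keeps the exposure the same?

ISO: 12800 → 6400 → 3200 — 2 stops dropped (darker).
Need 2 stops brighter from the aperture: f/5.6 → f/4 → f/2.8.

f/2.8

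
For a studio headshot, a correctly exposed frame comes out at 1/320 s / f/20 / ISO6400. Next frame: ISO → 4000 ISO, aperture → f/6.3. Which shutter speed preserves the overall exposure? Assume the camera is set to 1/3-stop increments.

ISO: 6400 → 5000 → 4000 — 2/3 stop lower (darker).
Aperture: f/20 → f/18 → f/16 → f/14 → f/13 → f/11 → f/10 → f/9 → f/8 → f/7.1 → f/6.3 — 3 1/3 stops opened up (brighter).
Net change so far: 2 2/3 stops brighter. Offset with the shutter speed: 1/320 → 1/400 → 1/500 → 1/640 → 1/800 → 1/1000 → 1/1250 → 1/1600 → 1/2000.

1/2000s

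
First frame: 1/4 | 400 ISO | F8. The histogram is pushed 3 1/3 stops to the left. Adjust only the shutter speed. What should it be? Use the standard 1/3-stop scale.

2.5 s

Underexposed by 3 1/3 stops → need 3 1/3 stops brighter.
Shutter speed: 1/4 → 0.3 → 0.4 → 0.5 → 0.6 → 0.8 → 1 → 1.3 → 1.6 → 2 → 2.5.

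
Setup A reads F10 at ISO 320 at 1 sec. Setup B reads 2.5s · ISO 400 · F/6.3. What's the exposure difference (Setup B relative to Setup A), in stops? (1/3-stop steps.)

3 stops brighter

Aperture: f/10 → f/9 → f/8 → f/7.1 → f/6.3 — 1 1/3 stops opened up (brighter).
Shutter speed: 1 → 1.3 → 1.6 → 2 → 2.5 — 1 1/3 stops longer (brighter).
ISO: 320 → 400 — 1/3 stop raised (brighter).
Net: +1 1/3 +1 1/3 +1/3 = +3 stops.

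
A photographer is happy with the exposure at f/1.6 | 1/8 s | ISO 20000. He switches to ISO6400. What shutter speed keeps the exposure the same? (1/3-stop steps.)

ISO: 20000 → 16000 → 12800 → 10000 → 8000 → 6400 — 1 2/3 stops lower (darker).
Need 1 2/3 stops brighter from the shutter speed: 1/8 → 1/6 → 1/5 → 1/4 → 0.3 → 0.4.

0.4 s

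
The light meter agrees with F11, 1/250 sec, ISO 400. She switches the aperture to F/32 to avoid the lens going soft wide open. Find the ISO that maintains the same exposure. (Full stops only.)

Aperture: f/11 → f/16 → f/22 → f/32 — 3 stops narrower (darker).
Need 3 stops brighter from the ISO: 400 → 800 → 1600 → 3200.

ISO 3200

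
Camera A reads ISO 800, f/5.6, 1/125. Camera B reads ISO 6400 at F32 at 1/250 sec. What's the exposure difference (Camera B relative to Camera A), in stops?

Aperture: f/5.6 → f/8 → f/11 → f/16 → f/22 → f/32 — 5 stops narrower (darker).
Shutter speed: 1/125 → 1/250 — 1 stop shorter (darker).
ISO: 800 → 1600 → 3200 → 6400 — 3 stops raised (brighter).
Net: −5 −1 +3 = −3 stops.

3 stops darker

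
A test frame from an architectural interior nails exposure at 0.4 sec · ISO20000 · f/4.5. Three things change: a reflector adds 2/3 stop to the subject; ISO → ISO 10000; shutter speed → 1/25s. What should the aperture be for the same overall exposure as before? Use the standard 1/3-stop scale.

Scene light: 2/3 stop brighter.
ISO: 20000 → 16000 → 12800 → 10000 — 1 stop lower (darker).
Shutter speed: 0.4 → 0.3 → 1/4 → 1/5 → 1/6 → 1/8 → 1/10 → 1/13 → 1/15 → 1/20 → 1/25 — 3 1/3 stops shorter (darker).
Net so far: 3 2/3 stops darker. Aperture: f/4.5 → f/4 → f/3.5 → f/3.2 → f/2.8 → f/2.5 → f/2.2 → f/2 → f/1.8 → f/1.6 → f/1.4 → f/1.2.

f/1.2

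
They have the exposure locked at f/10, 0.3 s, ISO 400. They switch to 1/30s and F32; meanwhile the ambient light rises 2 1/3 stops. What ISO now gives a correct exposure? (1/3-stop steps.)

ISO 8000

Scene light: 2 1/3 stops brighter.
Shutter speed: 0.3 → 1/4 → 1/5 → 1/6 → 1/8 → 1/10 → 1/13 → 1/15 → 1/20 → 1/25 → 1/30 — 3 1/3 stops shorter (darker).
Aperture: f/10 → f/11 → f/13 → f/14 → f/16 → f/18 → f/20 → f/22 → f/25 → f/29 → f/32 — 3 1/3 stops narrower (darker).
Net so far: 4 1/3 stops darker. ISO: 400 → 500 → 640 → 800 → 1000 → 1250 → 1600 → 2000 → 2500 → 3200 → 4000 → 5000 → 6400 → 8000.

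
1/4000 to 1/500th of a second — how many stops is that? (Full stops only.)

1/4000 → 1/2000 → 1/1000 → 1/500 — count the steps: 3 stops.

3 stops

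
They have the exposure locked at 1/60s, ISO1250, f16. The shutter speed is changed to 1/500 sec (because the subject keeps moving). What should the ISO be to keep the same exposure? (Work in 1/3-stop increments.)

ISO 10000

Shutter speed: 1/60 → 1/80 → 1/100 → 1/125 → 1/160 → 1/200 → 1/250 → 1/320 → 1/400 → 1/500 — 3 stops shorter (darker).
Need 3 stops brighter from the ISO: 1250 → 1600 → 2000 → 2500 → 3200 → 4000 → 5000 → 6400 → 8000 → 10000.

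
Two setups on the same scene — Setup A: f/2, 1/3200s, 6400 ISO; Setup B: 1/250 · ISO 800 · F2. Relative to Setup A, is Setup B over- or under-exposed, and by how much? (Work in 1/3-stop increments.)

Aperture: unchanged.
Shutter speed: 1/3200 → 1/2500 → 1/2000 → 1/1600 → 1/1250 → 1/1000 → 1/800 → 1/640 → 1/500 → 1/400 → 1/320 → 1/250 — 3 2/3 stops longer (brighter).
ISO: 6400 → 5000 → 4000 → 3200 → 2500 → 2000 → 1600 → 1250 → 1000 → 800 — 3 stops dropped (darker).
Net: +3 2/3 −3 = +2/3 stops.

2/3 stop brighter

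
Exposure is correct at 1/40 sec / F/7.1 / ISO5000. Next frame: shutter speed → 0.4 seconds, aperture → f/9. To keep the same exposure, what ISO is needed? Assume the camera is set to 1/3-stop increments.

Shutter speed: 1/40 → 1/30 → 1/25 → 1/20 → 1/15 → 1/13 → 1/10 → 1/8 → 1/6 → 1/5 → 1/4 → 0.3 → 0.4 — 4 stops slower (brighter).
Aperture: f/7.1 → f/8 → f/9 — 2/3 stop smaller aperture (darker).
Net change so far: 3 1/3 stops brighter. Offset with the ISO: 5000 → 4000 → 3200 → 2500 → 2000 → 1600 → 1250 → 1000 → 800 → 640 → 500.

ISO 500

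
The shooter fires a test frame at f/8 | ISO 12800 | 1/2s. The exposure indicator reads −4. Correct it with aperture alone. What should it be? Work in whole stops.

Underexposed by 4 stops → need 4 stops brighter.
Aperture: f/8 → f/5.6 → f/4 → f/2.8 → f/2.

f/2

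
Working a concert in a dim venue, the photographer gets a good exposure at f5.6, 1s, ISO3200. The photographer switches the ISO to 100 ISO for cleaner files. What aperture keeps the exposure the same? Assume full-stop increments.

f/1.0

ISO: 3200 → 1600 → 800 → 400 → 200 → 100 — 5 stops dropped (darker).
Need 5 stops brighter from the aperture: f/5.6 → f/4 → f/2.8 → f/2 → f/1.4 → f/1.0.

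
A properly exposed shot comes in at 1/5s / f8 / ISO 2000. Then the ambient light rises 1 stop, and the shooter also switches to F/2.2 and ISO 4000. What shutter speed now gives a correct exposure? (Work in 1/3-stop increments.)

1/250s

Scene light: 1 stop brighter.
Aperture: f/8 → f/7.1 → f/6.3 → f/5.6 → f/5 → f/4.5 → f/4 → f/3.5 → f/3.2 → f/2.8 → f/2.5 → f/2.2 — 3 2/3 stops opened up (brighter).
ISO: 2000 → 2500 → 3200 → 4000 — 1 stop higher (brighter).
Net so far: 5 2/3 stops brighter. Shutter speed: 1/5 → 1/6 → 1/8 → 1/10 → 1/13 → 1/15 → 1/20 → 1/25 → 1/30 → 1/40 → 1/50 → 1/60 → 1/80 → 1/100 → 1/125 → 1/160 → 1/200 → 1/250.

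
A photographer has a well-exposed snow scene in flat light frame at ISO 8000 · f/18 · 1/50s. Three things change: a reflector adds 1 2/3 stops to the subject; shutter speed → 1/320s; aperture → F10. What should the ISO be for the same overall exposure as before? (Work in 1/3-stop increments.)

Scene light: 1 2/3 stops brighter.
Shutter speed: 1/50 → 1/60 → 1/80 → 1/100 → 1/125 → 1/160 → 1/200 → 1/250 → 1/320 — 2 2/3 stops faster (darker).
Aperture: f/18 → f/16 → f/14 → f/13 → f/11 → f/10 — 1 2/3 stops opened up (brighter).
Net so far: 2/3 stop brighter. ISO: 8000 → 6400 → 5000.

ISO 5000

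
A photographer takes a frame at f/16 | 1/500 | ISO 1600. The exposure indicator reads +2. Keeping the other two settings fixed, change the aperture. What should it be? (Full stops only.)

Overexposed by 2 stops → need 2 stops darker.
Aperture: f/16 → f/22 → f/32.

f/32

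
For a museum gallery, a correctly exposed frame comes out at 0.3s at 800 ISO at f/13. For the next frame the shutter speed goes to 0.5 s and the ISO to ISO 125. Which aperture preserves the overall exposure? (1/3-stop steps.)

f/6.3

Shutter speed: 0.3 → 0.4 → 0.5 — 2/3 stop longer (brighter).
ISO: 800 → 640 → 500 → 400 → 320 → 250 → 200 → 160 → 125 — 2 2/3 stops lower (darker).
Net change so far: 2 stops darker. Offset with the aperture: f/13 → f/11 → f/10 → f/9 → f/8 → f/7.1 → f/6.3.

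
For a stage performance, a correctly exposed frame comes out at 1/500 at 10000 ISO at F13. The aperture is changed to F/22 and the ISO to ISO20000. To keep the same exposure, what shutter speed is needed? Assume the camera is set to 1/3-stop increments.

Aperture: f/13 → f/14 → f/16 → f/18 → f/20 → f/22 — 1 2/3 stops stopped down (darker).
ISO: 10000 → 12800 → 16000 → 20000 — 1 stop higher (brighter).
Net change so far: 2/3 stop darker. Offset with the shutter speed: 1/500 → 1/400 → 1/320.

1/320s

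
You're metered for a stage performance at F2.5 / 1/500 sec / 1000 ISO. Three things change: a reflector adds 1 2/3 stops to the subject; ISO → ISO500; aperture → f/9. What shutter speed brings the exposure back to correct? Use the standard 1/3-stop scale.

Scene light: 1 2/3 stops brighter.
ISO: 1000 → 800 → 640 → 500 — 1 stop dropped (darker).
Aperture: f/2.5 → f/2.8 → f/3.2 → f/3.5 → f/4 → f/4.5 → f/5 → f/5.6 → f/6.3 → f/7.1 → f/8 → f/9 — 3 2/3 stops stopped down (darker).
Net so far: 3 stops darker. Shutter speed: 1/500 → 1/400 → 1/320 → 1/250 → 1/200 → 1/160 → 1/125 → 1/100 → 1/80 → 1/60.

1/60s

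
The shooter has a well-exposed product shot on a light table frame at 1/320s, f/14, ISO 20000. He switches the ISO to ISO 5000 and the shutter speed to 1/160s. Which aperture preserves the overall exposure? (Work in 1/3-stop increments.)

ISO: 20000 → 16000 → 12800 → 10000 → 8000 → 6400 → 5000 — 2 stops lower (darker).
Shutter speed: 1/320 → 1/250 → 1/200 → 1/160 — 1 stop longer (brighter).
Net change so far: 1 stop darker. Offset with the aperture: f/14 → f/13 → f/11 → f/10.

f/10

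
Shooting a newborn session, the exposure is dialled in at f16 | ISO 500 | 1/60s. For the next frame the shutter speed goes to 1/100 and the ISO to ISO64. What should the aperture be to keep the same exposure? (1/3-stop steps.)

f/4.5

Shutter speed: 1/60 → 1/80 → 1/100 — 2/3 stop faster (darker).
ISO: 500 → 400 → 320 → 250 → 200 → 160 → 125 → 100 → 80 → 64 — 3 stops lower (darker).
Net change so far: 3 2/3 stops darker. Offset with the aperture: f/16 → f/14 → f/13 → f/11 → f/10 → f/9 → f/8 → f/7.1 → f/6.3 → f/5.6 → f/5 → f/4.5.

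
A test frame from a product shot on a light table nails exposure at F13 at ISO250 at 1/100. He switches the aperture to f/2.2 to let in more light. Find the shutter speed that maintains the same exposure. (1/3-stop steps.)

Aperture: f/13 → f/11 → f/10 → f/9 → f/8 → f/7.1 → f/6.3 → f/5.6 → f/5 → f/4.5 → f/4 → f/3.5 → f/3.2 → f/2.8 → f/2.5 → f/2.2 — 5 stops larger aperture (brighter).
Need 5 stops darker from the shutter speed: 1/100 → 1/125 → 1/160 → 1/200 → 1/250 → 1/320 → 1/400 → 1/500 → 1/640 → 1/800 → 1/1000 → 1/1250 → 1/1600 → 1/2000 → 1/2500 → 1/3200.

1/3200s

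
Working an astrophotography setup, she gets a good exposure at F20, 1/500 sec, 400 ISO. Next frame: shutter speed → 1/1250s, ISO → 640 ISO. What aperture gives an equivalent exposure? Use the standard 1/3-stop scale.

Shutter speed: 1/500 → 1/640 → 1/800 → 1/1000 → 1/1250 — 1 1/3 stops faster (darker).
ISO: 400 → 500 → 640 — 2/3 stop higher (brighter).
Net change so far: 2/3 stop darker. Offset with the aperture: f/20 → f/18 → f/16.

f/16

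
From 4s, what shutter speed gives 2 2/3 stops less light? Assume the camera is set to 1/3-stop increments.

0.6 s

Shutter speed: 4 → 3.2 → 2.5 → 2 → 1.6 → 1.3 → 1 → 0.8 → 0.6 — 2 2/3 stops shorter (darker).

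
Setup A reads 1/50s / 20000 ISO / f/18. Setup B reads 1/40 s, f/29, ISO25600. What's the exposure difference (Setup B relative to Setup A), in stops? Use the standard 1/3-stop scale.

2/3 stop darker

Aperture: f/18 → f/20 → f/22 → f/25 → f/29 — 1 1/3 stops smaller aperture (darker).
Shutter speed: 1/50 → 1/40 — 1/3 stop slower (brighter).
ISO: 20000 → 25600 — 1/3 stop higher (brighter).
Net: −1 1/3 +1/3 +1/3 = −2/3 stops.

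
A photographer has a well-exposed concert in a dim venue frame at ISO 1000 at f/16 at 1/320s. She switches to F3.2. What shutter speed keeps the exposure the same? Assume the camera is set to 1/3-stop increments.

Aperture: f/16 → f/14 → f/13 → f/11 → f/10 → f/9 → f/8 → f/7.1 → f/6.3 → f/5.6 → f/5 → f/4.5 → f/4 → f/3.5 → f/3.2 — 4 2/3 stops wider (brighter).
Need 4 2/3 stops darker from the shutter speed: 1/320 → 1/400 → 1/500 → 1/640 → 1/800 → 1/1000 → 1/1250 → 1/1600 → 1/2000 → 1/2500 → 1/3200 → 1/4000 → 1/5000 → 1/6400 → 1/8000.

1/8000s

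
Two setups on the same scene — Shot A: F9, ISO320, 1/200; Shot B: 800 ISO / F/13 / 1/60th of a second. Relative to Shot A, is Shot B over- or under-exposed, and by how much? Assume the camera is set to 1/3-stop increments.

2 stops brighter

Aperture: f/9 → f/10 → f/11 → f/13 — 1 stop smaller aperture (darker).
Shutter speed: 1/200 → 1/160 → 1/125 → 1/100 → 1/80 → 1/60 — 1 2/3 stops longer (brighter).
ISO: 320 → 400 → 500 → 640 → 800 — 1 1/3 stops raised (brighter).
Net: −1 +1 2/3 +1 1/3 = +2 stops.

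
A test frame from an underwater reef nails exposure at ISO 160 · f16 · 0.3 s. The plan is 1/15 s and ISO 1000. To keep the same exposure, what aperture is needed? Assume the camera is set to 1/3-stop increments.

Shutter speed: 0.3 → 1/4 → 1/5 → 1/6 → 1/8 → 1/10 → 1/13 → 1/15 — 2 1/3 stops shorter (darker).
ISO: 160 → 200 → 250 → 320 → 400 → 500 → 640 → 800 → 1000 — 2 2/3 stops raised (brighter).
Net change so far: 1/3 stop brighter. Offset with the aperture: f/16 → f/18.

f/18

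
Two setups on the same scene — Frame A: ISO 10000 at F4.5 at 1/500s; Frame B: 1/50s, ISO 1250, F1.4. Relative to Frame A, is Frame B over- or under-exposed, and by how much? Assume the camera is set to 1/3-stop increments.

Aperture: f/4.5 → f/4 → f/3.5 → f/3.2 → f/2.8 → f/2.5 → f/2.2 → f/2 → f/1.8 → f/1.6 → f/1.4 — 3 1/3 stops wider (brighter).
Shutter speed: 1/500 → 1/400 → 1/320 → 1/250 → 1/200 → 1/160 → 1/125 → 1/100 → 1/80 → 1/60 → 1/50 — 3 1/3 stops longer (brighter).
ISO: 10000 → 8000 → 6400 → 5000 → 4000 → 3200 → 2500 → 2000 → 1600 → 1250 — 3 stops dropped (darker).
Net: +3 1/3 +3 1/3 −3 = +3 2/3 stops.

3 2/3 stops brighter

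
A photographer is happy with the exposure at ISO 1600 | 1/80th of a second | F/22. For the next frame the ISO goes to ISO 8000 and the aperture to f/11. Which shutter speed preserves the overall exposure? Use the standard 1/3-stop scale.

ISO: 1600 → 2000 → 2500 → 3200 → 4000 → 5000 → 6400 → 8000 — 2 1/3 stops raised (brighter).
Aperture: f/22 → f/20 → f/18 → f/16 → f/14 → f/13 → f/11 — 2 stops opened up (brighter).
Net change so far: 4 1/3 stops brighter. Offset with the shutter speed: 1/80 → 1/100 → 1/125 → 1/160 → 1/200 → 1/250 → 1/320 → 1/400 → 1/500 → 1/640 → 1/800 → 1/1000 → 1/1250 → 1/1600.

1/1600s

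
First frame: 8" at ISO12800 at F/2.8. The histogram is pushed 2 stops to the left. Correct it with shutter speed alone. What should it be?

Underexposed by 2 stops → need 2 stops brighter.
Shutter speed: 8 → 15 → 30.

30 s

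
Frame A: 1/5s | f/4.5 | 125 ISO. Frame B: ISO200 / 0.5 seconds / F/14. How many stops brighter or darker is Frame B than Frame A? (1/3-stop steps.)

Aperture: f/4.5 → f/5 → f/5.6 → f/6.3 → f/7.1 → f/8 → f/9 → f/10 → f/11 → f/13 → f/14 — 3 1/3 stops narrower (darker).
Shutter speed: 1/5 → 1/4 → 0.3 → 0.4 → 0.5 — 1 1/3 stops slower (brighter).
ISO: 125 → 160 → 200 — 2/3 stop raised (brighter).
Net: −3 1/3 +1 1/3 +2/3 = −1 1/3 stops.

1 1/3 stops darker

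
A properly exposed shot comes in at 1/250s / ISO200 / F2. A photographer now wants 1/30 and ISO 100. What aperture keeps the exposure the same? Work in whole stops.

Shutter speed: 1/250 → 1/125 → 1/60 → 1/30 — 3 stops slower (brighter).
ISO: 200 → 100 — 1 stop dropped (darker).
Net change so far: 2 stops brighter. Offset with the aperture: f/2 → f/2.8 → f/4.

f/4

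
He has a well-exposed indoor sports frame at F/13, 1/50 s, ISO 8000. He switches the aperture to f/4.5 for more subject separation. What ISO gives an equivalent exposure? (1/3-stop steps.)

ISO 1000

Aperture: f/13 → f/11 → f/10 → f/9 → f/8 → f/7.1 → f/6.3 → f/5.6 → f/5 → f/4.5 — 3 stops opened up (brighter).
Need 3 stops darker from the ISO: 8000 → 6400 → 5000 → 4000 → 3200 → 2500 → 2000 → 1600 → 1250 → 1000.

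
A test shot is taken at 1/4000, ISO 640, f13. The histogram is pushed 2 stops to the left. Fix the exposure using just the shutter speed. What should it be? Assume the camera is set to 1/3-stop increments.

1/1000s

Underexposed by 2 stops → need 2 stops brighter.
Shutter speed: 1/4000 → 1/3200 → 1/2500 → 1/2000 → 1/1600 → 1/1250 → 1/1000.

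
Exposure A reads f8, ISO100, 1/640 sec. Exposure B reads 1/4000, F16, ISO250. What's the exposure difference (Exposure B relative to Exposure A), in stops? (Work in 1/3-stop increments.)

3 1/3 stops darker

Aperture: f/8 → f/9 → f/10 → f/11 → f/13 → f/14 → f/16 — 2 stops smaller aperture (darker).
Shutter speed: 1/640 → 1/800 → 1/1000 → 1/1250 → 1/1600 → 1/2000 → 1/2500 → 1/3200 → 1/4000 — 2 2/3 stops faster (darker).
ISO: 100 → 125 → 160 → 200 → 250 — 1 1/3 stops higher (brighter).
Net: −2 −2 2/3 +1 1/3 = −3 1/3 stops.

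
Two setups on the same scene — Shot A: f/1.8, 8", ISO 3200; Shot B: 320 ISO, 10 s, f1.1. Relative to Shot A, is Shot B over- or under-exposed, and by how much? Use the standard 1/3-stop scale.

1 2/3 stops darker

Aperture: f/1.8 → f/1.6 → f/1.4 → f/1.2 → f/1.1 — 1 1/3 stops wider (brighter).
Shutter speed: 8 → 10 — 1/3 stop longer (brighter).
ISO: 3200 → 2500 → 2000 → 1600 → 1250 → 1000 → 800 → 640 → 500 → 400 → 320 — 3 1/3 stops dropped (darker).
Net: +1 1/3 +1/3 −3 1/3 = −1 2/3 stops.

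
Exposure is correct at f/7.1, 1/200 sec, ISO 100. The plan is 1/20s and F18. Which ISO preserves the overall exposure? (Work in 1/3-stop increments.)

ISO 64

Shutter speed: 1/200 → 1/160 → 1/125 → 1/100 → 1/80 → 1/60 → 1/50 → 1/40 → 1/30 → 1/25 → 1/20 — 3 1/3 stops slower (brighter).
Aperture: f/7.1 → f/8 → f/9 → f/10 → f/11 → f/13 → f/14 → f/16 → f/18 — 2 2/3 stops narrower (darker).
Net change so far: 2/3 stop brighter. Offset with the ISO: 100 → 80 → 64.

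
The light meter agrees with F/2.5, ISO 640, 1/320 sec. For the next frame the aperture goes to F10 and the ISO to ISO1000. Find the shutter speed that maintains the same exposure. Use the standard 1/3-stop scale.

1/30s

Aperture: f/2.5 → f/2.8 → f/3.2 → f/3.5 → f/4 → f/4.5 → f/5 → f/5.6 → f/6.3 → f/7.1 → f/8 → f/9 → f/10 — 4 stops smaller aperture (darker).
ISO: 640 → 800 → 1000 — 2/3 stop raised (brighter).
Net change so far: 3 1/3 stops darker. Offset with the shutter speed: 1/320 → 1/250 → 1/200 → 1/160 → 1/125 → 1/100 → 1/80 → 1/60 → 1/50 → 1/40 → 1/30.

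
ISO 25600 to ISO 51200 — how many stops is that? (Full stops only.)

1 stop

25600 → 51200 — count the steps: 1 stop.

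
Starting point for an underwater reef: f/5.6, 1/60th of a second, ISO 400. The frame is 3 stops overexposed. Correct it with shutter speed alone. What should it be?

Overexposed by 3 stops → need 3 stops darker.
Shutter speed: 1/60 → 1/125 → 1/250 → 1/500.

1/500s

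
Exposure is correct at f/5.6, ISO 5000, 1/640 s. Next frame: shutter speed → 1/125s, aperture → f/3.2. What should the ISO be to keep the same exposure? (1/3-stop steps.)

Shutter speed: 1/640 → 1/500 → 1/400 → 1/320 → 1/250 → 1/200 → 1/160 → 1/125 — 2 1/3 stops slower (brighter).
Aperture: f/5.6 → f/5 → f/4.5 → f/4 → f/3.5 → f/3.2 — 1 2/3 stops wider (brighter).
Net change so far: 4 stops brighter. Offset with the ISO: 5000 → 4000 → 3200 → 2500 → 2000 → 1600 → 1250 → 1000 → 800 → 640 → 500 → 400 → 320.

ISO 320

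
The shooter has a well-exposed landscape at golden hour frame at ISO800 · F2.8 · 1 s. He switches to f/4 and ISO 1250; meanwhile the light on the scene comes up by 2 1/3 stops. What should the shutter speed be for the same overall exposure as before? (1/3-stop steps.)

Scene light: 2 1/3 stops brighter.
Aperture: f/2.8 → f/3.2 → f/3.5 → f/4 — 1 stop smaller aperture (darker).
ISO: 800 → 1000 → 1250 — 2/3 stop higher (brighter).
Net so far: 2 stops brighter. Shutter speed: 1 → 0.8 → 0.6 → 0.5 → 0.4 → 0.3 → 1/4.

1/4s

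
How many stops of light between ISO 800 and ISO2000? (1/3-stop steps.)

800 → 1000 → 1250 → 1600 → 2000 — count the steps: 4 third-stops = 1 1/3 stops.

1 1/3 stops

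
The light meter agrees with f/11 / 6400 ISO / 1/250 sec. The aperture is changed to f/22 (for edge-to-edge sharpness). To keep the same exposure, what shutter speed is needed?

Aperture: f/11 → f/16 → f/22 — 2 stops stopped down (darker).
Need 2 stops brighter from the shutter speed: 1/250 → 1/125 → 1/60.

1/60s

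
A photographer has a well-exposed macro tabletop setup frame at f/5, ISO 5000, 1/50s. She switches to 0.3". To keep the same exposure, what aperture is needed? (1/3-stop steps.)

f/20

Shutter speed: 1/50 → 1/40 → 1/30 → 1/25 → 1/20 → 1/15 → 1/13 → 1/10 → 1/8 → 1/6 → 1/5 → 1/4 → 0.3 — 4 stops slower (brighter).
Need 4 stops darker from the aperture: f/5 → f/5.6 → f/6.3 → f/7.1 → f/8 → f/9 → f/10 → f/11 → f/13 → f/14 → f/16 → f/18 → f/20.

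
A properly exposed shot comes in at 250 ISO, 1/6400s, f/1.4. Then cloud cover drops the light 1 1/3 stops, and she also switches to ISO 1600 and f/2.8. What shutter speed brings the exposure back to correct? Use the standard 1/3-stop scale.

1/4000s

Scene light: 1 1/3 stops darker.
ISO: 250 → 320 → 400 → 500 → 640 → 800 → 1000 → 1250 → 1600 — 2 2/3 stops higher (brighter).
Aperture: f/1.4 → f/1.6 → f/1.8 → f/2 → f/2.2 → f/2.5 → f/2.8 — 2 stops narrower (darker).
Net so far: 2/3 stop darker. Shutter speed: 1/6400 → 1/5000 → 1/4000.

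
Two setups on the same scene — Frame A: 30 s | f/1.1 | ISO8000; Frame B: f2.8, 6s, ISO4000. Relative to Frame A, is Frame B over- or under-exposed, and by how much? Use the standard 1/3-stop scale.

6 stops darker

Aperture: f/1.1 → f/1.2 → f/1.4 → f/1.6 → f/1.8 → f/2 → f/2.2 → f/2.5 → f/2.8 — 2 2/3 stops narrower (darker).
Shutter speed: 30 → 25 → 20 → 15 → 13 → 10 → 8 → 6 — 2 1/3 stops faster (darker).
ISO: 8000 → 6400 → 5000 → 4000 — 1 stop dropped (darker).
Net: −2 2/3 −2 1/3 −1 = −6 stops.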